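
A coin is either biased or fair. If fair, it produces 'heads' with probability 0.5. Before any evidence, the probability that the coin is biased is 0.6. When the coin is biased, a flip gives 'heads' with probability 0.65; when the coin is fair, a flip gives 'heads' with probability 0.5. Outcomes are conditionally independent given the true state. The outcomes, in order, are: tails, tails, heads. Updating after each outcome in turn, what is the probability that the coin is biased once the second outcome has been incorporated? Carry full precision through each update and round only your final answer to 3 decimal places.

After 'tails': P(biased) = 0.35·0.6000 / (0.35·0.6000 + 0.5·0.4000) ≈ 0.5122
After 'tails': P(biased) = 0.35·0.5122 / (0.35·0.5122 + 0.5·0.4878) ≈ 0.4236

0.424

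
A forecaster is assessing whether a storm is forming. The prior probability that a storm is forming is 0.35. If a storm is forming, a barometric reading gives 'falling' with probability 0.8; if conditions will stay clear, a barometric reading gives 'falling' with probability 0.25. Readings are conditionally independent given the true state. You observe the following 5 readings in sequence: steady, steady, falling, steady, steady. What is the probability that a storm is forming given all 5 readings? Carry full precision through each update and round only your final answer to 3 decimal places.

0.009

After 'steady': P(storm) = 0.2·0.3500 / (0.2·0.3500 + 0.75·0.6500) ≈ 0.1256
After 'steady': P(storm) = 0.2·0.1256 / (0.2·0.1256 + 0.75·0.8744) ≈ 0.0369
After 'falling': P(storm) = 0.8·0.0369 / (0.8·0.0369 + 0.25·0.9631) ≈ 0.1092
After 'steady': P(storm) = 0.2·0.1092 / (0.2·0.1092 + 0.75·0.8908) ≈ 0.0316
After 'steady': P(storm) = 0.2·0.0316 / (0.2·0.0316 + 0.75·0.9684) ≈ 0.0086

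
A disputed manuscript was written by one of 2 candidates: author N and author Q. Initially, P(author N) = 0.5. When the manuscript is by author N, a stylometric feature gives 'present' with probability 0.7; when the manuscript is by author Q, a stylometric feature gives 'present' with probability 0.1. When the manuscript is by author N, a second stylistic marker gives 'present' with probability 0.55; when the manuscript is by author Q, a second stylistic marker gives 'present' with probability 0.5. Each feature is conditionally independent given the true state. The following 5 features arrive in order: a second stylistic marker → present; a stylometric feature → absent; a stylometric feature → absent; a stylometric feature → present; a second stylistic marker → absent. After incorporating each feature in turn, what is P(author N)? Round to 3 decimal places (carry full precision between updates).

0.435

After a second stylistic marker='present': P(author N) = 0.55·0.5000 / (0.55·0.5000 + 0.5·0.5000) ≈ 0.5238
After a stylometric feature='absent': P(author N) = 0.3·0.5238 / (0.3·0.5238 + 0.9·0.4762) ≈ 0.2683
After a stylometric feature='absent': P(author N) = 0.3·0.2683 / (0.3·0.2683 + 0.9·0.7317) ≈ 0.1089
After a stylometric feature='present': P(author N) = 0.7·0.1089 / (0.7·0.1089 + 0.1·0.8911) ≈ 0.4611
After a second stylistic marker='absent': P(author N) = 0.45·0.4611 / (0.45·0.4611 + 0.5·0.5389) ≈ 0.4350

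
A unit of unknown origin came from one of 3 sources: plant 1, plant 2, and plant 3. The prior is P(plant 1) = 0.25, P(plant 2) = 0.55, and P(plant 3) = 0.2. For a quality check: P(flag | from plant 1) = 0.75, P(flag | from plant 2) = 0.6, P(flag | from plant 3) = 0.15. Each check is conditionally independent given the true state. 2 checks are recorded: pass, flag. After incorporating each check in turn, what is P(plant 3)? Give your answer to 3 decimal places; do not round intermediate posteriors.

0.125

After 'pass': normaliser = 0.25·0.2500 + 0.4·0.5500 + 0.85·0.2000; P(plant 1) ≈ 0.1381, P(plant 2) ≈ 0.4862, P(plant 3) ≈ 0.3757
After 'flag': normaliser = 0.75·0.1381 + 0.6·0.4862 + 0.15·0.3757; P(plant 1) ≈ 0.2294, P(plant 2) ≈ 0.6459, P(plant 3) ≈ 0.1248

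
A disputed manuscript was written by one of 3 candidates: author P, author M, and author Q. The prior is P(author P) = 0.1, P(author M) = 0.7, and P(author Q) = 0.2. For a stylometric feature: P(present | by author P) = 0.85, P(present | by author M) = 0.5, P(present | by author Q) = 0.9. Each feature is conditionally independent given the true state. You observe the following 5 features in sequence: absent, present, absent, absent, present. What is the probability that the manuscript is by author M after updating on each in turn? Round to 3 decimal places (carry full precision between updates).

0.982

Apply Bayes' rule sequentially, carrying P(author M) forward.
After 'absent': normaliser = 0.15·0.1000 + 0.5·0.7000 + 0.1·0.2000; P(author P) ≈ 0.0390, P(author M) ≈ 0.9091, P(author Q) ≈ 0.0519
After 'present': normaliser = 0.85·0.0390 + 0.5·0.9091 + 0.9·0.0519; P(author P) ≈ 0.0620, P(author M) ≈ 0.8505, P(author Q) ≈ 0.0875
After 'absent': normaliser = 0.15·0.0620 + 0.5·0.8505 + 0.1·0.0875; P(author P) ≈ 0.0210, P(author M) ≈ 0.9593, P(author Q) ≈ 0.0197
After 'absent': normaliser = 0.15·0.0210 + 0.5·0.9593 + 0.1·0.0197; P(author P) ≈ 0.0065, P(author M) ≈ 0.9894, P(author Q) ≈ 0.0041
After 'present': normaliser = 0.85·0.0065 + 0.5·0.9894 + 0.9·0.0041; P(author P) ≈ 0.0109, P(author M) ≈ 0.9818, P(author Q) ≈ 0.0073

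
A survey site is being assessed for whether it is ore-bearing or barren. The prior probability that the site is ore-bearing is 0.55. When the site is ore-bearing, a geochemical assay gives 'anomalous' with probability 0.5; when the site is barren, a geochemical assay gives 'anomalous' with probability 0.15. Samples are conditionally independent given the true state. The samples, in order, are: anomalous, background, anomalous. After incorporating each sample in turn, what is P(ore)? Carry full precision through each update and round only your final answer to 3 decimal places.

After 'anomalous': P(ore) = 0.5·0.5500 / (0.5·0.5500 + 0.15·0.4500) ≈ 0.8029
After 'background': P(ore) = 0.5·0.8029 / (0.5·0.8029 + 0.85·0.1971) ≈ 0.7056
After 'anomalous': P(ore) = 0.5·0.7056 / (0.5·0.7056 + 0.15·0.2944) ≈ 0.8887

0.889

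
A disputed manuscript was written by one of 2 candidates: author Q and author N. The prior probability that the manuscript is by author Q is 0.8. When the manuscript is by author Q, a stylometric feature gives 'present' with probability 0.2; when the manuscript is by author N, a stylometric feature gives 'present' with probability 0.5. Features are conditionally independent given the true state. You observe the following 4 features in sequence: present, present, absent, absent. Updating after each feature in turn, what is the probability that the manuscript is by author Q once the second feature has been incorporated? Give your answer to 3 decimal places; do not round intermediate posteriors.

Each posterior becomes the prior for the next update.
After 'present': P(author Q) = 0.2·0.8000 / (0.2·0.8000 + 0.5·0.2000) ≈ 0.6154
After 'present': P(author Q) = 0.2·0.6154 / (0.2·0.6154 + 0.5·0.3846) ≈ 0.3902

0.390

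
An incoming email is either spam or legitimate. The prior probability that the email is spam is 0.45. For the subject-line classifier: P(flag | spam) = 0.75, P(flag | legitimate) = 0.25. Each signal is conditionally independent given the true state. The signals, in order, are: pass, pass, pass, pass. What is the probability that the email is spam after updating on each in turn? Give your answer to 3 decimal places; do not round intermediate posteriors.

After 'pass': P(spam) = 0.25·0.4500 / (0.25·0.4500 + 0.75·0.5500) ≈ 0.2143
After 'pass': P(spam) = 0.25·0.2143 / (0.25·0.2143 + 0.75·0.7857) ≈ 0.0833
After 'pass': P(spam) = 0.25·0.0833 / (0.25·0.0833 + 0.75·0.9167) ≈ 0.0294
After 'pass': P(spam) = 0.25·0.0294 / (0.25·0.0294 + 0.75·0.9706) ≈ 0.0100

0.010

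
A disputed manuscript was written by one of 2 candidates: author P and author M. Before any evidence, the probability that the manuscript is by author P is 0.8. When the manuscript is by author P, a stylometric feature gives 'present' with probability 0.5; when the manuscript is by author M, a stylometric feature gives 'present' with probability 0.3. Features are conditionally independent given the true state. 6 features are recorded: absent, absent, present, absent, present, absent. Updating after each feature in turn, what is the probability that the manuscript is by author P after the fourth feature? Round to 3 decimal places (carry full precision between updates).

Apply Bayes' rule sequentially, carrying P(author P) forward.
After 'absent': P(author P) = 0.5·0.8000 / (0.5·0.8000 + 0.7·0.2000) ≈ 0.7407
After 'absent': P(author P) = 0.5·0.7407 / (0.5·0.7407 + 0.7·0.2593) ≈ 0.6711
After 'present': P(author P) = 0.5·0.6711 / (0.5·0.6711 + 0.3·0.3289) ≈ 0.7728
After 'absent': P(author P) = 0.5·0.7728 / (0.5·0.7728 + 0.7·0.2272) ≈ 0.7084

0.708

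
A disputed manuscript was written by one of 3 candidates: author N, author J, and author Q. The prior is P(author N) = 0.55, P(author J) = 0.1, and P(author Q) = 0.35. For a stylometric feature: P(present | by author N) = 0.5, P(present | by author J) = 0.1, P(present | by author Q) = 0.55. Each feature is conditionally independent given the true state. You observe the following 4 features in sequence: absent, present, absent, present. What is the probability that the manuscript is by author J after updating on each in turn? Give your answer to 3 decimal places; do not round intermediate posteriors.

Each posterior becomes the prior for the next update.
After 'absent': normaliser = 0.5·0.5500 + 0.9·0.1000 + 0.45·0.3500; P(author N) ≈ 0.5263, P(author J) ≈ 0.1722, P(author Q) ≈ 0.3014
After 'present': normaliser = 0.5·0.5263 + 0.1·0.1722 + 0.55·0.3014; P(author N) ≈ 0.5898, P(author J) ≈ 0.0386, P(author Q) ≈ 0.3716
After 'absent': normaliser = 0.5·0.5898 + 0.9·0.0386 + 0.45·0.3716; P(author N) ≈ 0.5935, P(author J) ≈ 0.0699, P(author Q) ≈ 0.3365
After 'present': normaliser = 0.5·0.5935 + 0.1·0.0699 + 0.55·0.3365; P(author N) ≈ 0.6071, P(author J) ≈ 0.0143, P(author Q) ≈ 0.3786

0.014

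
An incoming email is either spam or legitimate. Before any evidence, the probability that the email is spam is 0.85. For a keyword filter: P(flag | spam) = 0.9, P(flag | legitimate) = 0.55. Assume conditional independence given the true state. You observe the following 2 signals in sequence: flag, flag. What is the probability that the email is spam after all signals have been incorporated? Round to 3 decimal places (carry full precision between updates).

0.938

After 'flag': P(spam) = 0.9·0.8500 / (0.9·0.8500 + 0.55·0.1500) ≈ 0.9027
After 'flag': P(spam) = 0.9·0.9027 / (0.9·0.9027 + 0.55·0.0973) ≈ 0.9382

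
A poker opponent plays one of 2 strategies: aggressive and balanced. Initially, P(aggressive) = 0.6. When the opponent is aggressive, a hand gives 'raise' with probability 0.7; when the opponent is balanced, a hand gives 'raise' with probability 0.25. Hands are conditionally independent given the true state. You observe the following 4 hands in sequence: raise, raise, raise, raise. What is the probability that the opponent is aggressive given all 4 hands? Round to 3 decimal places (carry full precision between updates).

After 'raise': P(aggressive) = 0.7·0.6000 / (0.7·0.6000 + 0.25·0.4000) ≈ 0.8077
After 'raise': P(aggressive) = 0.7·0.8077 / (0.7·0.8077 + 0.25·0.1923) ≈ 0.9216
After 'raise': P(aggressive) = 0.7·0.9216 / (0.7·0.9216 + 0.25·0.0784) ≈ 0.9705
After 'raise': P(aggressive) = 0.7·0.9705 / (0.7·0.9705 + 0.25·0.0295) ≈ 0.9893

0.989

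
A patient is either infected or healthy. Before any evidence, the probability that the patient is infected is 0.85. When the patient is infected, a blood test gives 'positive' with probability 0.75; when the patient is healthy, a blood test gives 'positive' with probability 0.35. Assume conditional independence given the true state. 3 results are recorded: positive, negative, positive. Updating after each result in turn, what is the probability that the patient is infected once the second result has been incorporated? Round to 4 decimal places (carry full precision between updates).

0.8236

Each posterior becomes the prior for the next update.
After 'positive': P(infected) = 0.75·0.8500 / (0.75·0.8500 + 0.35·0.1500) ≈ 0.9239
After 'negative': P(infected) = 0.25·0.9239 / (0.25·0.9239 + 0.65·0.0761) ≈ 0.8236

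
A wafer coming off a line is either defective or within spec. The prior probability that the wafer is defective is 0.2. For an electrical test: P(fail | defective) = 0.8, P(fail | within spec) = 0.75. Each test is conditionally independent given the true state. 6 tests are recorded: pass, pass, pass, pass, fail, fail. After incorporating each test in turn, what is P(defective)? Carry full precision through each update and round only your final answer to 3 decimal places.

Apply Bayes' rule sequentially, carrying P(defective) forward.
After 'pass': P(defective) = 0.2·0.2000 / (0.2·0.2000 + 0.25·0.8000) ≈ 0.1667
After 'pass': P(defective) = 0.2·0.1667 / (0.2·0.1667 + 0.25·0.8333) ≈ 0.1379
After 'pass': P(defective) = 0.2·0.1379 / (0.2·0.1379 + 0.25·0.8621) ≈ 0.1135
After 'pass': P(defective) = 0.2·0.1135 / (0.2·0.1135 + 0.25·0.8865) ≈ 0.0929
After 'fail': P(defective) = 0.8·0.0929 / (0.8·0.0929 + 0.75·0.9071) ≈ 0.0985
After 'fail': P(defective) = 0.8·0.0985 / (0.8·0.0985 + 0.75·0.9015) ≈ 0.1044

0.104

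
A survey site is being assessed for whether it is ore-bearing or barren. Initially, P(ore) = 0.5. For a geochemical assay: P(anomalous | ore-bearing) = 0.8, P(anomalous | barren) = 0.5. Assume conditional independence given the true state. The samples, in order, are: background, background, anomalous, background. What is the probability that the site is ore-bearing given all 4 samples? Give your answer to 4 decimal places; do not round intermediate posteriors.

0.0929

After 'background': P(ore) = 0.2·0.5000 / (0.2·0.5000 + 0.5·0.5000) ≈ 0.2857
After 'background': P(ore) = 0.2·0.2857 / (0.2·0.2857 + 0.5·0.7143) ≈ 0.1379
After 'anomalous': P(ore) = 0.8·0.1379 / (0.8·0.1379 + 0.5·0.8621) ≈ 0.2038
After 'background': P(ore) = 0.2·0.2038 / (0.2·0.2038 + 0.5·0.7962) ≈ 0.0929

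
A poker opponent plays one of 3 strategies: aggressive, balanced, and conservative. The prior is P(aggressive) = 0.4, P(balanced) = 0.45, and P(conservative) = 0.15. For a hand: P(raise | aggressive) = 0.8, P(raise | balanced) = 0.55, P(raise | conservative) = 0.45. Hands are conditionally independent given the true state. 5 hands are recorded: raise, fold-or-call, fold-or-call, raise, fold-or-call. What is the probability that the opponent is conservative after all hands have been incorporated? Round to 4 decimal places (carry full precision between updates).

After 'raise': normaliser = 0.8·0.4000 + 0.55·0.4500 + 0.45·0.1500; P(aggressive) ≈ 0.5039, P(balanced) ≈ 0.3898, P(conservative) ≈ 0.1063
After 'fold-or-call': normaliser = 0.2·0.5039 + 0.45·0.3898 + 0.55·0.1063; P(aggressive) ≈ 0.3012, P(balanced) ≈ 0.5241, P(conservative) ≈ 0.1747
After 'fold-or-call': normaliser = 0.2·0.3012 + 0.45·0.5241 + 0.55·0.1747; P(aggressive) ≈ 0.1536, P(balanced) ≈ 0.6014, P(conservative) ≈ 0.2450
After 'raise': normaliser = 0.8·0.1536 + 0.55·0.6014 + 0.45·0.2450; P(aggressive) ≈ 0.2179, P(balanced) ≈ 0.5866, P(conservative) ≈ 0.1955
After 'fold-or-call': normaliser = 0.2·0.2179 + 0.45·0.5866 + 0.55·0.1955; P(aggressive) ≈ 0.1050, P(balanced) ≈ 0.6359, P(conservative) ≈ 0.2591

0.2591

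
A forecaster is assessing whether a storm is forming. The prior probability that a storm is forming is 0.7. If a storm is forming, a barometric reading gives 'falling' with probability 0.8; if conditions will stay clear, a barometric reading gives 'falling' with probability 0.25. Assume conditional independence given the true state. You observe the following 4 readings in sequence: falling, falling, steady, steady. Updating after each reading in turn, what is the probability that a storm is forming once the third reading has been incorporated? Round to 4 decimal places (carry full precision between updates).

After 'falling': P(storm) = 0.8·0.7000 / (0.8·0.7000 + 0.25·0.3000) ≈ 0.8819
After 'falling': P(storm) = 0.8·0.8819 / (0.8·0.8819 + 0.25·0.1181) ≈ 0.9598
After 'steady': P(storm) = 0.2·0.9598 / (0.2·0.9598 + 0.75·0.0402) ≈ 0.8643

0.8643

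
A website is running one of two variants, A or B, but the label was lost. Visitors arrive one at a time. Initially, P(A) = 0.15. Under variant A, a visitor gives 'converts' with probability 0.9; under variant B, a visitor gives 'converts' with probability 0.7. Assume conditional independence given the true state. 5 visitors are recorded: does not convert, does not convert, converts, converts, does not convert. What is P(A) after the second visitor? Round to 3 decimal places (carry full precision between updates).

After 'does not convert': P(A) = 0.1·0.1500 / (0.1·0.1500 + 0.3·0.8500) ≈ 0.0556
After 'does not convert': P(A) = 0.1·0.0556 / (0.1·0.0556 + 0.3·0.9444) ≈ 0.0192

0.019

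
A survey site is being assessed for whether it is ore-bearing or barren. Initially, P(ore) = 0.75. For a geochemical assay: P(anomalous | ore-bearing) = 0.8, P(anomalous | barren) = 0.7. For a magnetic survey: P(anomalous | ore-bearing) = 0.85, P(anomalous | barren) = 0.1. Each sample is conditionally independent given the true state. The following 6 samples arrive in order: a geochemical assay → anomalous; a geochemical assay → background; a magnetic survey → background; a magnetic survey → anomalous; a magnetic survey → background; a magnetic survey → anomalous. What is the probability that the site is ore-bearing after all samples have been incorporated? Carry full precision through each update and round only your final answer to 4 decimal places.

After a geochemical assay='anomalous': P(ore) = 0.8·0.7500 / (0.8·0.7500 + 0.7·0.2500) ≈ 0.7742
After a geochemical assay='background': P(ore) = 0.2·0.7742 / (0.2·0.7742 + 0.3·0.2258) ≈ 0.6957
After a magnetic survey='background': P(ore) = 0.15·0.6957 / (0.15·0.6957 + 0.9·0.3043) ≈ 0.2759
After a magnetic survey='anomalous': P(ore) = 0.85·0.2759 / (0.85·0.2759 + 0.1·0.7241) ≈ 0.7640
After a magnetic survey='background': P(ore) = 0.15·0.7640 / (0.15·0.7640 + 0.9·0.2360) ≈ 0.3505
After a magnetic survey='anomalous': P(ore) = 0.85·0.3505 / (0.85·0.3505 + 0.1·0.6495) ≈ 0.8210

0.8210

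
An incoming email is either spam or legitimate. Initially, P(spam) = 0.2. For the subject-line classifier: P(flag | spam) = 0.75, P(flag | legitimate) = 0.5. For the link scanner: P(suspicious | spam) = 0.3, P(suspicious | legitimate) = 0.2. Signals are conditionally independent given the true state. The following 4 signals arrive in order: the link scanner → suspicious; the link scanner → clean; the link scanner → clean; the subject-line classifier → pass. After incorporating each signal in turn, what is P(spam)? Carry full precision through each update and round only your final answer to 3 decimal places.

0.126

After the link scanner='suspicious': P(spam) = 0.3·0.2000 / (0.3·0.2000 + 0.2·0.8000) ≈ 0.2727
After the link scanner='clean': P(spam) = 0.7·0.2727 / (0.7·0.2727 + 0.8·0.7273) ≈ 0.2471
After the link scanner='clean': P(spam) = 0.7·0.2471 / (0.7·0.2471 + 0.8·0.7529) ≈ 0.2231
After the subject-line classifier='pass': P(spam) = 0.25·0.2231 / (0.25·0.2231 + 0.5·0.7769) ≈ 0.1255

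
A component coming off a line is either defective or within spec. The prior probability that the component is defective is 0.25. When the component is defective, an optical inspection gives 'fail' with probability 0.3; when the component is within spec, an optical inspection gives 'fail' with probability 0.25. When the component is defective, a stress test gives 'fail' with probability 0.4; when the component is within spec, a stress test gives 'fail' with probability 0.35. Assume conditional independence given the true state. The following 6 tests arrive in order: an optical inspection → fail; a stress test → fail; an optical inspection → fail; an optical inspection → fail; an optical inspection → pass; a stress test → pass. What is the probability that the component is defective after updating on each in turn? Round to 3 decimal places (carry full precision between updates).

0.362

After an optical inspection='fail': P(defective) = 0.3·0.2500 / (0.3·0.2500 + 0.25·0.7500) ≈ 0.2857
After a stress test='fail': P(defective) = 0.4·0.2857 / (0.4·0.2857 + 0.35·0.7143) ≈ 0.3137
After an optical inspection='fail': P(defective) = 0.3·0.3137 / (0.3·0.3137 + 0.25·0.6863) ≈ 0.3542
After an optical inspection='fail': P(defective) = 0.3·0.3542 / (0.3·0.3542 + 0.25·0.6458) ≈ 0.3970
After an optical inspection='pass': P(defective) = 0.7·0.3970 / (0.7·0.3970 + 0.75·0.6030) ≈ 0.3806
After a stress test='pass': P(defective) = 0.6·0.3806 / (0.6·0.3806 + 0.65·0.6194) ≈ 0.3619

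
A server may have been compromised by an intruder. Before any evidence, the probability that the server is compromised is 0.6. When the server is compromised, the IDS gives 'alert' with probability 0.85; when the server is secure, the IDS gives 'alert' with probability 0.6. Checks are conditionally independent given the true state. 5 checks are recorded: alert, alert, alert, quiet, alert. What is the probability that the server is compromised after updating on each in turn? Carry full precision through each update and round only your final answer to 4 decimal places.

Each posterior becomes the prior for the next update.
After 'alert': P(compromised) = 0.85·0.6000 / (0.85·0.6000 + 0.6·0.4000) ≈ 0.6800
After 'alert': P(compromised) = 0.85·0.6800 / (0.85·0.6800 + 0.6·0.3200) ≈ 0.7506
After 'alert': P(compromised) = 0.85·0.7506 / (0.85·0.7506 + 0.6·0.2494) ≈ 0.8101
After 'quiet': P(compromised) = 0.15·0.8101 / (0.15·0.8101 + 0.4·0.1899) ≈ 0.6153
After 'alert': P(compromised) = 0.85·0.6153 / (0.85·0.6153 + 0.6·0.3847) ≈ 0.6938

0.6938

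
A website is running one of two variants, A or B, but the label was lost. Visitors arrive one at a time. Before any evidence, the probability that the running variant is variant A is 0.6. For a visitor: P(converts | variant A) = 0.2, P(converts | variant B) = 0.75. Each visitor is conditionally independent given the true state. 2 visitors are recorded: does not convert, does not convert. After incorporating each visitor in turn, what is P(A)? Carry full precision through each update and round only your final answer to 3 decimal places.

After 'does not convert': P(A) = 0.8·0.6000 / (0.8·0.6000 + 0.25·0.4000) ≈ 0.8276
After 'does not convert': P(A) = 0.8·0.8276 / (0.8·0.8276 + 0.25·0.1724) ≈ 0.9389

0.939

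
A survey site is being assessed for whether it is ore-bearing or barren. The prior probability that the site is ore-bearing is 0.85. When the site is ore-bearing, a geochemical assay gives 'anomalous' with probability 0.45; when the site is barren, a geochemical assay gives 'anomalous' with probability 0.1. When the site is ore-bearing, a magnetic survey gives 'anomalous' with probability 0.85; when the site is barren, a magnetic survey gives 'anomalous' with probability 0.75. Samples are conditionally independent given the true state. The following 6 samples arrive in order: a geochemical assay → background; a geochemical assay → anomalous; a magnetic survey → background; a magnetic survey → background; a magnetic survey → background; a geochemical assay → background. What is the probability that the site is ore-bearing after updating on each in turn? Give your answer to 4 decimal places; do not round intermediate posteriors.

After a geochemical assay='background': P(ore) = 0.55·0.8500 / (0.55·0.8500 + 0.9·0.1500) ≈ 0.7759
After a geochemical assay='anomalous': P(ore) = 0.45·0.7759 / (0.45·0.7759 + 0.1·0.2241) ≈ 0.9397
After a magnetic survey='background': P(ore) = 0.15·0.9397 / (0.15·0.9397 + 0.25·0.0603) ≈ 0.9034
After a magnetic survey='background': P(ore) = 0.15·0.9034 / (0.15·0.9034 + 0.25·0.0966) ≈ 0.8487
After a magnetic survey='background': P(ore) = 0.15·0.8487 / (0.15·0.8487 + 0.25·0.1513) ≈ 0.7710
After a geochemical assay='background': P(ore) = 0.55·0.7710 / (0.55·0.7710 + 0.9·0.2290) ≈ 0.6729

0.6729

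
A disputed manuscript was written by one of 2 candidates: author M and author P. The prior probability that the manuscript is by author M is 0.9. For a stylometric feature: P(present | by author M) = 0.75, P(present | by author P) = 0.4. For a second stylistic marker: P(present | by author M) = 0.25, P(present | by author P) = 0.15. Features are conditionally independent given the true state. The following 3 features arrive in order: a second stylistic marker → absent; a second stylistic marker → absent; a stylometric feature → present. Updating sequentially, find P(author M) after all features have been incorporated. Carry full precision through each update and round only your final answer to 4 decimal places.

After a second stylistic marker='absent': P(author M) = 0.75·0.9000 / (0.75·0.9000 + 0.85·0.1000) ≈ 0.8882
After a second stylistic marker='absent': P(author M) = 0.75·0.8882 / (0.75·0.8882 + 0.85·0.1118) ≈ 0.8751
After a stylometric feature='present': P(author M) = 0.75·0.8751 / (0.75·0.8751 + 0.4·0.1249) ≈ 0.9293

0.9293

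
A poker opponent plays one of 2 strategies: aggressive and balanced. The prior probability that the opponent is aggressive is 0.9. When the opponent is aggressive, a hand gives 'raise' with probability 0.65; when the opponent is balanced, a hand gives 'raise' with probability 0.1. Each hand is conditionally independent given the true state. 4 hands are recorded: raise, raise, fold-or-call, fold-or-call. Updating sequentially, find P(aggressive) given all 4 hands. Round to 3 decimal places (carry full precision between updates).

0.983

After 'raise': P(aggressive) = 0.65·0.9000 / (0.65·0.9000 + 0.1·0.1000) ≈ 0.9832
After 'raise': P(aggressive) = 0.65·0.9832 / (0.65·0.9832 + 0.1·0.0168) ≈ 0.9974
After 'fold-or-call': P(aggressive) = 0.35·0.9974 / (0.35·0.9974 + 0.9·0.0026) ≈ 0.9933
After 'fold-or-call': P(aggressive) = 0.35·0.9933 / (0.35·0.9933 + 0.9·0.0067) ≈ 0.9829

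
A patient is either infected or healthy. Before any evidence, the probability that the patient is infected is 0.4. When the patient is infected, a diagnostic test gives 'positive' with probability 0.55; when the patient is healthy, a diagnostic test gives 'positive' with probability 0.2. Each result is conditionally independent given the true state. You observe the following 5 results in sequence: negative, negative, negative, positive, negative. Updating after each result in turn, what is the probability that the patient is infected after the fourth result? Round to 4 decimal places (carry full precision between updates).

After 'negative': P(infected) = 0.45·0.4000 / (0.45·0.4000 + 0.8·0.6000) ≈ 0.2727
After 'negative': P(infected) = 0.45·0.2727 / (0.45·0.2727 + 0.8·0.7273) ≈ 0.1742
After 'negative': P(infected) = 0.45·0.1742 / (0.45·0.1742 + 0.8·0.8258) ≈ 0.1061
After 'positive': P(infected) = 0.55·0.1061 / (0.55·0.1061 + 0.2·0.8939) ≈ 0.2460

0.2460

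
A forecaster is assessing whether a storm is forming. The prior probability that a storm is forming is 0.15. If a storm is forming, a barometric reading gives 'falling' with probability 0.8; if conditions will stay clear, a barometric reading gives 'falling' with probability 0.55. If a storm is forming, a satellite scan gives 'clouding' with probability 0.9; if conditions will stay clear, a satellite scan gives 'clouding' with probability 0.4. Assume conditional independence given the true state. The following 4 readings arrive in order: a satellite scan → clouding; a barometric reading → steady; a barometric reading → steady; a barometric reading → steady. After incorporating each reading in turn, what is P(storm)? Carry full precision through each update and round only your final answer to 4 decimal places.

After a satellite scan='clouding': P(storm) = 0.9·0.1500 / (0.9·0.1500 + 0.4·0.8500) ≈ 0.2842
After a barometric reading='steady': P(storm) = 0.2·0.2842 / (0.2·0.2842 + 0.45·0.7158) ≈ 0.1500
After a barometric reading='steady': P(storm) = 0.2·0.1500 / (0.2·0.1500 + 0.45·0.8500) ≈ 0.0727
After a barometric reading='steady': P(storm) = 0.2·0.0727 / (0.2·0.0727 + 0.45·0.9273) ≈ 0.0337

0.0337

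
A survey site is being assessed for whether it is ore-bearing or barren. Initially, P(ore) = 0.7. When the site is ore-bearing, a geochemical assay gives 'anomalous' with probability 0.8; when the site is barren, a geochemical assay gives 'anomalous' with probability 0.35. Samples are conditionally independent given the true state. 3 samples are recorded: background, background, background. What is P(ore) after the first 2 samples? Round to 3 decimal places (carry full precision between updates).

0.181

After 'background': P(ore) = 0.2·0.7000 / (0.2·0.7000 + 0.65·0.3000) ≈ 0.4179
After 'background': P(ore) = 0.2·0.4179 / (0.2·0.4179 + 0.65·0.5821) ≈ 0.1809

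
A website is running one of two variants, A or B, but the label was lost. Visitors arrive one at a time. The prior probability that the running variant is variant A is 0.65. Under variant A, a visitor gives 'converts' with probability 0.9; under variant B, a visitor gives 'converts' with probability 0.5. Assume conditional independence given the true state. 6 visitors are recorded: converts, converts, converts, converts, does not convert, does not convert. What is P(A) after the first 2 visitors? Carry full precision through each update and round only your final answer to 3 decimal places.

0.857

After 'converts': P(A) = 0.9·0.6500 / (0.9·0.6500 + 0.5·0.3500) ≈ 0.7697
After 'converts': P(A) = 0.9·0.7697 / (0.9·0.7697 + 0.5·0.2303) ≈ 0.8575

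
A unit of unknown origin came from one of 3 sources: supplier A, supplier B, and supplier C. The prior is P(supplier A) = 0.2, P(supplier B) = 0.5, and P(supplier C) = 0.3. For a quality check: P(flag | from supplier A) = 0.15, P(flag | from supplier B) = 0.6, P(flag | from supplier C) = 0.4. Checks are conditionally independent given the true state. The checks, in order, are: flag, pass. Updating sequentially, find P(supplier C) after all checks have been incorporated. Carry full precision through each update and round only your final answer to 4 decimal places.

Each posterior becomes the prior for the next update.
After 'flag': normaliser = 0.15·0.2000 + 0.6·0.5000 + 0.4·0.3000; P(supplier A) ≈ 0.0667, P(supplier B) ≈ 0.6667, P(supplier C) ≈ 0.2667
After 'pass': normaliser = 0.85·0.0667 + 0.4·0.6667 + 0.6·0.2667; P(supplier A) ≈ 0.1172, P(supplier B) ≈ 0.5517, P(supplier C) ≈ 0.3310

0.3310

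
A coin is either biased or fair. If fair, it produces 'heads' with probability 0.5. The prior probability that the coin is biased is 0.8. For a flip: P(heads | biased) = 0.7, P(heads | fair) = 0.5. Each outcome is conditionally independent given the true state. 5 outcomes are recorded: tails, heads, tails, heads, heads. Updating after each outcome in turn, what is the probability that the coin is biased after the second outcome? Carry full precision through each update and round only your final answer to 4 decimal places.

After 'tails': P(biased) = 0.3·0.8000 / (0.3·0.8000 + 0.5·0.2000) ≈ 0.7059
After 'heads': P(biased) = 0.7·0.7059 / (0.7·0.7059 + 0.5·0.2941) ≈ 0.7706

0.7706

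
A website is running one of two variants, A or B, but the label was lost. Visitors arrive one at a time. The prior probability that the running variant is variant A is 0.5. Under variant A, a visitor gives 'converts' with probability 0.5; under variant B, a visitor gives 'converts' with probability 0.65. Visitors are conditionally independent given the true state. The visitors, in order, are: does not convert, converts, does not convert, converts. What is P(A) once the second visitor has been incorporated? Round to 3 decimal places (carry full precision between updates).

After 'does not convert': P(A) = 0.5·0.5000 / (0.5·0.5000 + 0.35·0.5000) ≈ 0.5882
After 'converts': P(A) = 0.5·0.5882 / (0.5·0.5882 + 0.65·0.4118) ≈ 0.5236

0.524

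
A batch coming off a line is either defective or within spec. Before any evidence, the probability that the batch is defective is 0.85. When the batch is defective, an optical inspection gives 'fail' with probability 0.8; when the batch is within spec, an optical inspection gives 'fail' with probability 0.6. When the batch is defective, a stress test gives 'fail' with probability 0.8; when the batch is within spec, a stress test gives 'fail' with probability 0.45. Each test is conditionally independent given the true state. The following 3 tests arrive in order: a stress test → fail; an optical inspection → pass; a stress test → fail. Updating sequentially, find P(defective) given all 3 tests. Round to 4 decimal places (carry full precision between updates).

Apply Bayes' rule sequentially, carrying P(defective) forward.
After a stress test='fail': P(defective) = 0.8·0.8500 / (0.8·0.8500 + 0.45·0.1500) ≈ 0.9097
After an optical inspection='pass': P(defective) = 0.2·0.9097 / (0.2·0.9097 + 0.4·0.0903) ≈ 0.8344
After a stress test='fail': P(defective) = 0.8·0.8344 / (0.8·0.8344 + 0.45·0.1656) ≈ 0.8995

0.8995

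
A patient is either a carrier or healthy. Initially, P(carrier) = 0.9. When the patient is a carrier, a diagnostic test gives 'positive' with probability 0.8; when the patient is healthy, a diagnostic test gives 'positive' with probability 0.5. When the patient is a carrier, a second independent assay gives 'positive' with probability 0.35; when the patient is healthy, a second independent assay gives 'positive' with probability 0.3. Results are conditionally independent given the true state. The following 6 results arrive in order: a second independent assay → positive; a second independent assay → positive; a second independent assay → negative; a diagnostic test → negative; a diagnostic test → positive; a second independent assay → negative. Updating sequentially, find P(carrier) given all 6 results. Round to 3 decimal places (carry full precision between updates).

0.871

Each posterior becomes the prior for the next update.
After a second independent assay='positive': P(carrier) = 0.35·0.9000 / (0.35·0.9000 + 0.3·0.1000) ≈ 0.9130
After a second independent assay='positive': P(carrier) = 0.35·0.9130 / (0.35·0.9130 + 0.3·0.0870) ≈ 0.9245
After a second independent assay='negative': P(carrier) = 0.65·0.9245 / (0.65·0.9245 + 0.7·0.0755) ≈ 0.9192
After a diagnostic test='negative': P(carrier) = 0.2·0.9192 / (0.2·0.9192 + 0.5·0.0808) ≈ 0.8198
After a diagnostic test='positive': P(carrier) = 0.8·0.8198 / (0.8·0.8198 + 0.5·0.1802) ≈ 0.8792
After a second independent assay='negative': P(carrier) = 0.65·0.8792 / (0.65·0.8792 + 0.7·0.1208) ≈ 0.8711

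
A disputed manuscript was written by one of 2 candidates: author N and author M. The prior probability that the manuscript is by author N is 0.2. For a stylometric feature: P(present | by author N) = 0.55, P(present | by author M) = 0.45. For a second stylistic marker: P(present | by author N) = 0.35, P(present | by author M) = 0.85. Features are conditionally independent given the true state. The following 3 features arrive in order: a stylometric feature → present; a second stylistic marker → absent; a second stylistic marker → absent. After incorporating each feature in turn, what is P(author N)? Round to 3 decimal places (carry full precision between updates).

Apply Bayes' rule sequentially, carrying P(author N) forward.
After a stylometric feature='present': P(author N) = 0.55·0.2000 / (0.55·0.2000 + 0.45·0.8000) ≈ 0.2340
After a second stylistic marker='absent': P(author N) = 0.65·0.2340 / (0.65·0.2340 + 0.15·0.7660) ≈ 0.5697
After a second stylistic marker='absent': P(author N) = 0.65·0.5697 / (0.65·0.5697 + 0.15·0.4303) ≈ 0.8516

0.852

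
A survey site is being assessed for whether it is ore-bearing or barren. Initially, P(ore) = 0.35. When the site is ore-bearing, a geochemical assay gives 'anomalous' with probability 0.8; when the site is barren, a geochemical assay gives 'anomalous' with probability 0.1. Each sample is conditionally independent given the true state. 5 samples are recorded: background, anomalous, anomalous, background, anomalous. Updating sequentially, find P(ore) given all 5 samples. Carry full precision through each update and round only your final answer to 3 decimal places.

Apply Bayes' rule sequentially, carrying P(ore) forward.
After 'background': P(ore) = 0.2·0.3500 / (0.2·0.3500 + 0.9·0.6500) ≈ 0.1069
After 'anomalous': P(ore) = 0.8·0.1069 / (0.8·0.1069 + 0.1·0.8931) ≈ 0.4891
After 'anomalous': P(ore) = 0.8·0.4891 / (0.8·0.4891 + 0.1·0.5109) ≈ 0.8845
After 'background': P(ore) = 0.2·0.8845 / (0.2·0.8845 + 0.9·0.1155) ≈ 0.6299
After 'anomalous': P(ore) = 0.8·0.6299 / (0.8·0.6299 + 0.1·0.3701) ≈ 0.9316

0.932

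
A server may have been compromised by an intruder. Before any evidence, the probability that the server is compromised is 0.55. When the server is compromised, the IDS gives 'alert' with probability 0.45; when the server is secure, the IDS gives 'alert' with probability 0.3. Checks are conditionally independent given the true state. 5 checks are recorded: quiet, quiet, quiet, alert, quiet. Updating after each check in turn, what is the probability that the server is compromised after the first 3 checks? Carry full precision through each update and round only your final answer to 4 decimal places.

After 'quiet': P(compromised) = 0.55·0.5500 / (0.55·0.5500 + 0.7·0.4500) ≈ 0.4899
After 'quiet': P(compromised) = 0.55·0.4899 / (0.55·0.4899 + 0.7·0.5101) ≈ 0.4300
After 'quiet': P(compromised) = 0.55·0.4300 / (0.55·0.4300 + 0.7·0.5700) ≈ 0.3722

0.3722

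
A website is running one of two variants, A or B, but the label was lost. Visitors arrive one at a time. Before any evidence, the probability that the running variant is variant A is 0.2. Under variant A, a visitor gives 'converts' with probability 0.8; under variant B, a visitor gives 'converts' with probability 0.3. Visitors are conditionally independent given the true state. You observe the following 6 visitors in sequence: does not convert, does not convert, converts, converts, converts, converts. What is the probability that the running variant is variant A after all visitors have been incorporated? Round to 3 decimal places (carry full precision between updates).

After 'does not convert': P(A) = 0.2·0.2000 / (0.2·0.2000 + 0.7·0.8000) ≈ 0.0667
After 'does not convert': P(A) = 0.2·0.0667 / (0.2·0.0667 + 0.7·0.9333) ≈ 0.0200
After 'converts': P(A) = 0.8·0.0200 / (0.8·0.0200 + 0.3·0.9800) ≈ 0.0516
After 'converts': P(A) = 0.8·0.0516 / (0.8·0.0516 + 0.3·0.9484) ≈ 0.1267
After 'converts': P(A) = 0.8·0.1267 / (0.8·0.1267 + 0.3·0.8733) ≈ 0.2790
After 'converts': P(A) = 0.8·0.2790 / (0.8·0.2790 + 0.3·0.7210) ≈ 0.5079

0.508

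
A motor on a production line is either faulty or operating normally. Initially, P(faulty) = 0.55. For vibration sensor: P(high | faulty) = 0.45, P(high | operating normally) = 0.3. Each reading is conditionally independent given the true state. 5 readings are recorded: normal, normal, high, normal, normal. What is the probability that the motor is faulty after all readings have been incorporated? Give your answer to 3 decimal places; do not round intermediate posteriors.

After 'normal': P(faulty) = 0.55·0.5500 / (0.55·0.5500 + 0.7·0.4500) ≈ 0.4899
After 'normal': P(faulty) = 0.55·0.4899 / (0.55·0.4899 + 0.7·0.5101) ≈ 0.4300
After 'high': P(faulty) = 0.45·0.4300 / (0.45·0.4300 + 0.3·0.5700) ≈ 0.5309
After 'normal': P(faulty) = 0.55·0.5309 / (0.55·0.5309 + 0.7·0.4691) ≈ 0.4707
After 'normal': P(faulty) = 0.55·0.4707 / (0.55·0.4707 + 0.7·0.5293) ≈ 0.4113

0.411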